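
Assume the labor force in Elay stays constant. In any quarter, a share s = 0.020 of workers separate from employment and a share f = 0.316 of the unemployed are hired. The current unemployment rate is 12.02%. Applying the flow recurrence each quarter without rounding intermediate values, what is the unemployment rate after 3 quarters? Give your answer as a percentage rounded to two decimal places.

With a fixed labor force, u_{t+1} = u_t + s·(1−u_t) − f·u_t = u_t·(1−s−f) + s.
Here 1−s−f = 0.664 and s = 0.020.
u_1 = 0.120200 × 0.664 + 0.020 = 0.099813.
u_2 = 0.099813 × 0.664 + 0.020 = 0.086276.
u_3 = 0.086276 × 0.664 + 0.020 = 0.077287.

Unemployment rate after three quarters ≈ 7.73%.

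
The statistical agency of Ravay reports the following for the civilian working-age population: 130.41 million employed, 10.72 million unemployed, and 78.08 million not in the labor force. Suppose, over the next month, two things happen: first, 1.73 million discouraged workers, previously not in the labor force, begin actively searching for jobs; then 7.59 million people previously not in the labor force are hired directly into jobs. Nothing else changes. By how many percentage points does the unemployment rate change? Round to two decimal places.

Initially, labor force = 130.41 + 10.72 = 141.13 million, so u = 10.72/141.13 = 7.60%.
After the first change, unemployed and labor force both rise by 1.73 → E = 130.41, U = 12.45, labor force = 142.86 million.
After the second change, employed and labor force both rise by 7.59; unemployed unchanged → E = 138.00, U = 12.45, labor force = 150.45 million.
New unemployment rate = 12.45 / 150.45 = 8.28%.
Change = 8.28% − 7.60% = +0.68 percentage points.

The unemployment rate changes by +0.68 percentage points.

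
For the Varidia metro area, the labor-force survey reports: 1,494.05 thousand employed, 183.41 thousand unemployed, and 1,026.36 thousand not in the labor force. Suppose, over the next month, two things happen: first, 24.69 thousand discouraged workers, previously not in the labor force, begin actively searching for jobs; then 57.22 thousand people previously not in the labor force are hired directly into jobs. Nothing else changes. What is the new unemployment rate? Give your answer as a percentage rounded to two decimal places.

New unemployment rate ≈ 11.83%.

Initially, labor force = 1,494.05 + 183.41 = 1,677.46 thousand, so u = 183.41/1,677.46 = 10.93%.
After the first change, unemployed and labor force both rise by 24.69 → E = 1,494.05, U = 208.10, labor force = 1,702.15 thousand.
After the second change, employed and labor force both rise by 57.22; unemployed unchanged → E = 1,551.27, U = 208.10, labor force = 1,759.37 thousand.
New unemployment rate = 208.10 / 1,759.37 = 11.83%.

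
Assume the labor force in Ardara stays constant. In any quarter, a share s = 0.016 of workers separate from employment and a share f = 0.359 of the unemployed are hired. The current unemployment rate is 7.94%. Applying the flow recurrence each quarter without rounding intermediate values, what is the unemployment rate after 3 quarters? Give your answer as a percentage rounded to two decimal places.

With a fixed labor force, u_{t+1} = u_t + s·(1−u_t) − f·u_t = u_t·(1−s−f) + s.
Here 1−s−f = 0.625 and s = 0.016.
u_1 = 0.079400 × 0.625 + 0.016 = 0.065625.
u_2 = 0.065625 × 0.625 + 0.016 = 0.057016.
u_3 = 0.057016 × 0.625 + 0.016 = 0.051635.

Unemployment rate after three quarters ≈ 5.16%.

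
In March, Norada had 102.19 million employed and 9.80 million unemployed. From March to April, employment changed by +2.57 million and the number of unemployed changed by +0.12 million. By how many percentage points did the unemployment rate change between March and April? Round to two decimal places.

March: labor force = 102.19 + 9.80 = 111.99; u = 9.80/111.99 = 8.75%.
April: labor force = 104.76 + 9.92 = 114.68; u = 9.92/114.68 = 8.65%.
Change = 8.65% − 8.75% = −0.10 pp.

The unemployment rate changed by −0.10 percentage points.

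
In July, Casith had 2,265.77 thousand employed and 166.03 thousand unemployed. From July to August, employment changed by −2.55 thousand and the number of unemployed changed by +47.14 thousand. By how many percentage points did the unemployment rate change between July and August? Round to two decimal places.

July: labor force = 2,265.77 + 166.03 = 2,431.80; u = 166.03/2,431.80 = 6.83%.
August: labor force = 2,263.22 + 213.17 = 2,476.39; u = 213.17/2,476.39 = 8.61%.
Change = 8.61% − 6.83% = +1.78 pp.

The unemployment rate changed by +1.78 percentage points.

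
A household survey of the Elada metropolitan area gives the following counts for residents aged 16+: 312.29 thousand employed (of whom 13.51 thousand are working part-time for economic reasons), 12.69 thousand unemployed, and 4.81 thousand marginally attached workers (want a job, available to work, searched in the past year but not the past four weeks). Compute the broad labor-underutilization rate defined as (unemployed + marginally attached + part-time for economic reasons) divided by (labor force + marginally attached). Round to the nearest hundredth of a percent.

Broad underutilization rate ≈ 9.40%.

Labor force = 312.29 + 12.69 = 324.98 thousand.
Numerator = 12.69 + 4.81 + 13.51 = 31.01 thousand.
Denominator = 324.98 + 4.81 = 329.79 thousand.
Broad rate = 31.01 / 329.79 = 9.40%.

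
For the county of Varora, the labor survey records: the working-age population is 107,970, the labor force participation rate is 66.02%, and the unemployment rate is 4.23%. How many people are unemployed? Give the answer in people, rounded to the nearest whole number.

Labor force = 0.6602 × 107,970 = 71,282.
Unemployed = 0.0423 × 71,282 ≈ 3,015.

About 3,015 are unemployed.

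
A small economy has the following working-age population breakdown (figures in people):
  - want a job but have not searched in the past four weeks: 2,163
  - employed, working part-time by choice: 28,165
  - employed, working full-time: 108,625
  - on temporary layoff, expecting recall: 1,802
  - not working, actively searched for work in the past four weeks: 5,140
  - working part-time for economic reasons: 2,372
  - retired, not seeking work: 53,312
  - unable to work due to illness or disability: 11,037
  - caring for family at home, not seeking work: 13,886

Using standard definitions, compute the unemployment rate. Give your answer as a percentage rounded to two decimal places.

Unemployment rate ≈ 4.75%.

Employed = 28,165 + 108,625 + 2,372 = 139,162 (anyone who worked, including part-time for economic reasons, counts as employed).
Unemployed = 1,802 + 5,140 = 6,942 (jobless and actively searching, or on temporary layoff).
Labor force = 139,162 + 6,942 = 146,104.
Unemployment rate = 6,942 / 146,104 = 4.75%.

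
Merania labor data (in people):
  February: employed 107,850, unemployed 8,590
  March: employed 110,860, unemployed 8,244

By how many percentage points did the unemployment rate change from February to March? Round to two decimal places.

The unemployment rate changed by −0.46 percentage points.

February: labor force = 107,850 + 8,590 = 116,440; u = 8,590/116,440 = 7.38%.
March: labor force = 110,860 + 8,244 = 119,104; u = 8,244/119,104 = 6.92%.
Change = 6.92% − 7.38% = −0.46 pp.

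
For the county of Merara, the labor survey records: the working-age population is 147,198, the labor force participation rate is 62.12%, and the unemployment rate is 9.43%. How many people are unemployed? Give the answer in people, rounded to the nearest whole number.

About 8,623 are unemployed.

Labor force = 0.6212 × 147,198 = 91,439.
Unemployed = 0.0943 × 91,439 ≈ 8,623.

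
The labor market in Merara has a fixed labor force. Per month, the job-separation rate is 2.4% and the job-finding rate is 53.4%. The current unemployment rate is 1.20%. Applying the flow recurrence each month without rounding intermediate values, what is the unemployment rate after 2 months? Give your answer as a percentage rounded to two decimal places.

With a fixed labor force, u_{t+1} = u_t + s·(1−u_t) − f·u_t = u_t·(1−s−f) + s.
Here 1−s−f = 0.442 and s = 0.024.
u_1 = 0.012000 × 0.442 + 0.024 = 0.029304.
u_2 = 0.029304 × 0.442 + 0.024 = 0.036952.

Unemployment rate after two months ≈ 3.70%.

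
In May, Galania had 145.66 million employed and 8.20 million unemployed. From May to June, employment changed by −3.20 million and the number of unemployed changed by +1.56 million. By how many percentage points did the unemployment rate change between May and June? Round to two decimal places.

May: labor force = 145.66 + 8.20 = 153.86; u = 8.20/153.86 = 5.33%.
June: labor force = 142.46 + 9.76 = 152.22; u = 9.76/152.22 = 6.41%.
Change = 6.41% − 5.33% = +1.08 pp.

The unemployment rate changed by +1.08 percentage points.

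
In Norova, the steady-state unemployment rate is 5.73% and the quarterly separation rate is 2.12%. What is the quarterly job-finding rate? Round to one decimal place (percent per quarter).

Job-finding rate ≈ 34.9% per quarter.

From u* = s/(s+f): f = s·(1−u)/u.
f = 2.12 × (1 − 0.0573) / 0.0573 = 1.9985 / 0.0573 ≈ 34.9% per quarter.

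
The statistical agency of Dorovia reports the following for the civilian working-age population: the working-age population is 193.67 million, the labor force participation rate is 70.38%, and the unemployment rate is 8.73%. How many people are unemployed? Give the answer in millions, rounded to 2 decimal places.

About 11.90 million are unemployed.

Labor force = 0.7038 × 193.67 = 136.30 million.
Unemployed = 0.0873 × 136.30 ≈ 11.90 million.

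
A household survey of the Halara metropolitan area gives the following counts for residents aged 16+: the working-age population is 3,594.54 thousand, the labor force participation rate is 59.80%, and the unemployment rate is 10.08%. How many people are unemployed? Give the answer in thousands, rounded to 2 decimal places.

Labor force = 0.5980 × 3,594.54 = 2,149.53 thousand.
Unemployed = 0.1008 × 2,149.53 ≈ 216.67 thousand.

About 216.67 thousand are unemployed.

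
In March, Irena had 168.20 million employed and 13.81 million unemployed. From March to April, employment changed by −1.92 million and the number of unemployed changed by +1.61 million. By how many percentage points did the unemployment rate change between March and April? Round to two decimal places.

The unemployment rate changed by +0.90 percentage points.

March: labor force = 168.20 + 13.81 = 182.01; u = 13.81/182.01 = 7.59%.
April: labor force = 166.28 + 15.42 = 181.70; u = 15.42/181.70 = 8.49%.
Change = 8.49% − 7.59% = +0.90 pp.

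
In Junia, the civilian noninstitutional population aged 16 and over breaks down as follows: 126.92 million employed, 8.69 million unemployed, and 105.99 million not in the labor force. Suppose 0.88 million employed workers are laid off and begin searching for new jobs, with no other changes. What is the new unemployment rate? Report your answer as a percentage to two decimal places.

Initially, labor force = 126.92 + 8.69 = 135.61 million, so u = 8.69/135.61 = 6.41%.
After the change, employed falls and unemployed rises by 0.88; labor force unchanged → E = 126.04, U = 9.57, labor force = 135.61 million.
New unemployment rate = 9.57 / 135.61 = 7.06%.

New unemployment rate ≈ 7.06%.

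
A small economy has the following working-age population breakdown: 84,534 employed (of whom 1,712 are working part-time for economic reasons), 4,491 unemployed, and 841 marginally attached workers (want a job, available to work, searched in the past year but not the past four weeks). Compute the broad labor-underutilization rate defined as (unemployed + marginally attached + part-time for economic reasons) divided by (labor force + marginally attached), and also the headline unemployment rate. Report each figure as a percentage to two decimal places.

Labor force = 84,534 + 4,491 = 89,025.
Numerator = 4,491 + 841 + 1,712 = 7,044.
Denominator = 89,025 + 841 = 89,866.
Broad rate = 7,044 / 89,866 = 7.84%.
Headline unemployment rate = 4,491 / 89,025 = 5.04%.

Broad underutilization rate ≈ 7.84%; headline unemployment rate ≈ 5.04%.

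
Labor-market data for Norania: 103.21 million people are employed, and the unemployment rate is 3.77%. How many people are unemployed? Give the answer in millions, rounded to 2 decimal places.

Let U be the number unemployed. The labor force is E + U, and U/(E+U) = 0.0377.
So U = 0.0377 × 103.21 / (1 − 0.0377) = 3.8910 / 0.9623 ≈ 4.04 million.

About 4.04 million are unemployed.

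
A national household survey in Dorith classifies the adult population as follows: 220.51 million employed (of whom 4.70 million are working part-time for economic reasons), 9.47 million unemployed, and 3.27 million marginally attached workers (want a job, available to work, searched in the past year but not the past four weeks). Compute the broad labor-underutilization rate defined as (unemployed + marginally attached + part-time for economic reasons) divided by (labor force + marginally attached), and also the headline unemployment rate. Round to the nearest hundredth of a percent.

Labor force = 220.51 + 9.47 = 229.98 million.
Numerator = 9.47 + 3.27 + 4.70 = 17.44 million.
Denominator = 229.98 + 3.27 = 233.25 million.
Broad rate = 17.44 / 233.25 = 7.48%.
Headline unemployment rate = 9.47 / 229.98 = 4.12%.

Broad underutilization rate ≈ 7.48%; headline unemployment rate ≈ 4.12%.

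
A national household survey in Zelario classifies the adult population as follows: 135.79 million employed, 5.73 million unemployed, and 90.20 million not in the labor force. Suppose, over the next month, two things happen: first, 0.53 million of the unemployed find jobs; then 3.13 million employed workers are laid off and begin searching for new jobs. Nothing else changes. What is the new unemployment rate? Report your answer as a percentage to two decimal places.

Initially, labor force = 135.79 + 5.73 = 141.52 million, so u = 5.73/141.52 = 4.05%.
After the first change, unemployed falls and employed rises by 0.53; labor force unchanged → E = 136.32, U = 5.20, labor force = 141.52 million.
After the second change, employed falls and unemployed rises by 3.13; labor force unchanged → E = 133.19, U = 8.33, labor force = 141.52 million.
New unemployment rate = 8.33 / 141.52 = 5.89%.

New unemployment rate ≈ 5.89%.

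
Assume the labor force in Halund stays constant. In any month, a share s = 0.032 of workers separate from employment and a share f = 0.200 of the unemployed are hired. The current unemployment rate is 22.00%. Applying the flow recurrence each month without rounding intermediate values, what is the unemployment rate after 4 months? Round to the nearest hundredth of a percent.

Unemployment rate after four months ≈ 16.65%.

With a fixed labor force, u_{t+1} = u_t + s·(1−u_t) − f·u_t = u_t·(1−s−f) + s.
Here 1−s−f = 0.768 and s = 0.032.
u_1 = 0.220000 × 0.768 + 0.032 = 0.200960.
u_2 = 0.200960 × 0.768 + 0.032 = 0.186337.
u_3 = 0.186337 × 0.768 + 0.032 = 0.175107.
u_4 = 0.175107 × 0.768 + 0.032 = 0.166482.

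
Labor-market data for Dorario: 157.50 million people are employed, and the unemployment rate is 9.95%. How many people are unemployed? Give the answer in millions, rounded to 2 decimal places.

Let U be the number unemployed. The labor force is E + U, and U/(E+U) = 0.0995.
So U = 0.0995 × 157.50 / (1 − 0.0995) = 15.6712 / 0.9005 ≈ 17.40 million.

About 17.40 million are unemployed.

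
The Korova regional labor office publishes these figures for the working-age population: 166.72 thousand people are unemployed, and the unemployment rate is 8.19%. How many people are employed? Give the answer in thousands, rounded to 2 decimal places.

Labor force = U / u = 166.72 / 0.0819 ≈ 2,035.65 thousand.
Employed = labor force − unemployed = 2,035.65 − 166.72 = 1,868.93 thousand.

About 1,868.93 thousand are employed.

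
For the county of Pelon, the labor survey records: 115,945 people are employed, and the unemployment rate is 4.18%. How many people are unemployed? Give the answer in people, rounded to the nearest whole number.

About 5,058 are unemployed.

Let U be the number unemployed. The labor force is E + U, and U/(E+U) = 0.0418.
So U = 0.0418 × 115,945 / (1 − 0.0418) = 4846.50 / 0.9582 ≈ 5,058.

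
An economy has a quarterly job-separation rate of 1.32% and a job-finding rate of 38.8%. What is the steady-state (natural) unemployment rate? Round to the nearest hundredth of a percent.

At steady state the flows balance: s·E = f·U, so U/(E+U) = s/(s+f).
u* = 1.32 / (1.32 + 38.8) = 1.32 / 40.12 = 3.29%.

Steady-state unemployment rate ≈ 3.29%.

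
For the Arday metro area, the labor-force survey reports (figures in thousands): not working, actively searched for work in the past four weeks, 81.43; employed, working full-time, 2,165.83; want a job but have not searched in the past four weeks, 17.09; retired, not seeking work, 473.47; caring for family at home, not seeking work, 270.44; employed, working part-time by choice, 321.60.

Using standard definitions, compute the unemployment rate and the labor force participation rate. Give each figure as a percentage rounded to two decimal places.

Employed = 2,165.83 + 321.60 = 2,487.43 thousand.
Unemployed = 81.43 thousand.
Labor force = 2,487.43 + 81.43 = 2,568.86 thousand.
Not in labor force = 17.09 + 473.47 + 270.44 = 761.00 thousand (those not working and not actively searching are outside the labor force — including those who want a job but have given up searching).
Civilian working-age population = 2,568.86 + 761.00 = 3,329.86 thousand.
Unemployment rate = 81.43 / 2,568.86 = 3.17%.
Labor force participation rate = 2,568.86 / 3,329.86 = 77.15%.

Unemployment rate ≈ 3.17%; labor force participation rate ≈ 77.15%.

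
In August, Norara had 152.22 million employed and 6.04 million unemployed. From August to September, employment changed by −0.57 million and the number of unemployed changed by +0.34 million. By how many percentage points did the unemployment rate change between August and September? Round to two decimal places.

August: labor force = 152.22 + 6.04 = 158.26; u = 6.04/158.26 = 3.82%.
September: labor force = 151.65 + 6.38 = 158.03; u = 6.38/158.03 = 4.04%.
Change = 4.04% − 3.82% = +0.22 pp.

The unemployment rate changed by +0.22 percentage points.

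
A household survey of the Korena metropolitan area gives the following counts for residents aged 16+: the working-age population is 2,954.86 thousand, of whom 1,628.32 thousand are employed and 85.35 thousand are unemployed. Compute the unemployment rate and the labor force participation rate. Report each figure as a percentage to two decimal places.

Unemployment rate ≈ 4.98%; labor force participation rate ≈ 57.99%.

Labor force = employed + unemployed = 1,628.32 + 85.35 = 1,713.67 thousand.
Unemployment rate = 85.35 / 1,713.67 = 4.98%.
Labor force participation rate = 1,713.67 / 2,954.86 = 57.99%.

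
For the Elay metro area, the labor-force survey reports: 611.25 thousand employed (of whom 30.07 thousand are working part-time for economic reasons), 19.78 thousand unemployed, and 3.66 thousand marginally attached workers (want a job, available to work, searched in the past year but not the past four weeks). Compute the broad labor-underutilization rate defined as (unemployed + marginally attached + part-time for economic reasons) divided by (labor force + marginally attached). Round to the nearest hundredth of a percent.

Broad underutilization rate ≈ 8.43%.

Labor force = 611.25 + 19.78 = 631.03 thousand.
Numerator = 19.78 + 3.66 + 30.07 = 53.51 thousand.
Denominator = 631.03 + 3.66 = 634.69 thousand.
Broad rate = 53.51 / 634.69 = 8.43%.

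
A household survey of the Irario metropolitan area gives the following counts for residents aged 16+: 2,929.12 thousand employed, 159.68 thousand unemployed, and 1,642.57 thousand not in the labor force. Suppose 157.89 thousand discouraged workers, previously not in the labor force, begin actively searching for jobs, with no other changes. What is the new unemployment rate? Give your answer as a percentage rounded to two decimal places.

New unemployment rate ≈ 9.78%.

Initially, labor force = 2,929.12 + 159.68 = 3,088.80 thousand, so u = 159.68/3,088.80 = 5.17%.
After the change, unemployed and labor force both rise by 157.89 → E = 2,929.12, U = 317.57, labor force = 3,246.69 thousand.
New unemployment rate = 317.57 / 3,246.69 = 9.78%.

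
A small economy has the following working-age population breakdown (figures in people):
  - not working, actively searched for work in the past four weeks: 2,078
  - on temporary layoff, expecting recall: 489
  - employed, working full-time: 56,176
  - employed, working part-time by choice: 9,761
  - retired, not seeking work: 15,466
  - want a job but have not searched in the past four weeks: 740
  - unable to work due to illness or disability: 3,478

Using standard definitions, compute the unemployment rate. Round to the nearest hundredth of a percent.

Unemployment rate ≈ 3.75%.

Employed = 56,176 + 9,761 = 65,937.
Unemployed = 2,078 + 489 = 2,567 (jobless and actively searching, or on temporary layoff).
Labor force = 65,937 + 2,567 = 68,504.
Unemployment rate = 2,567 / 68,504 = 3.75%.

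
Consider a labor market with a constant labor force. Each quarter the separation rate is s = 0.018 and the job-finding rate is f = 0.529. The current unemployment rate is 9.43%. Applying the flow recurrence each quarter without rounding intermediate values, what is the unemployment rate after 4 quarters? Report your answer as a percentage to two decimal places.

Unemployment rate after four quarters ≈ 3.55%.

With a fixed labor force, u_{t+1} = u_t + s·(1−u_t) − f·u_t = u_t·(1−s−f) + s.
Here 1−s−f = 0.453 and s = 0.018.
u_1 = 0.094300 × 0.453 + 0.018 = 0.060718.
u_2 = 0.060718 × 0.453 + 0.018 = 0.045505.
u_3 = 0.045505 × 0.453 + 0.018 = 0.038614.
u_4 = 0.038614 × 0.453 + 0.018 = 0.035492.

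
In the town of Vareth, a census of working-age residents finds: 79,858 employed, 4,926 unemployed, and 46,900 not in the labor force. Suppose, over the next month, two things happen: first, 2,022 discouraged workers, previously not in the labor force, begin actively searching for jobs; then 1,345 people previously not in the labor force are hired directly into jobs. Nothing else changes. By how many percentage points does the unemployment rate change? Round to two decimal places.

Initially, labor force = 79,858 + 4,926 = 84,784, so u = 4,926/84,784 = 5.81%.
After the first change, unemployed and labor force both rise by 2,022 → E = 79,858, U = 6,948, labor force = 86,806.
After the second change, employed and labor force both rise by 1,345; unemployed unchanged → E = 81,203, U = 6,948, labor force = 88,151.
New unemployment rate = 6,948 / 88,151 = 7.88%.
Change = 7.88% − 5.81% = +2.07 percentage points.

The unemployment rate changes by +2.07 percentage points.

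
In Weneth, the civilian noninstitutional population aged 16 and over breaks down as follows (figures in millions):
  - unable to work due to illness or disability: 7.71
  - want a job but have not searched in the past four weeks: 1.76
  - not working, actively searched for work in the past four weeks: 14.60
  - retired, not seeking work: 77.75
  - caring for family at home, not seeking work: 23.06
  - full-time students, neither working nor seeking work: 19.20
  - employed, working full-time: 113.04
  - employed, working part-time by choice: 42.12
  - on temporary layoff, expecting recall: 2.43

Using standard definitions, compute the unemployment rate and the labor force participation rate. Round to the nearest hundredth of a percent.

Employed = 113.04 + 42.12 = 155.16 million.
Unemployed = 14.60 + 2.43 = 17.03 million (jobless and actively searching, or on temporary layoff).
Labor force = 155.16 + 17.03 = 172.19 million.
Not in labor force = 7.71 + 1.76 + 77.75 + 23.06 + 19.20 = 129.48 million (those not working and not actively searching are outside the labor force — including those who want a job but have given up searching).
Civilian working-age population = 172.19 + 129.48 = 301.67 million.
Unemployment rate = 17.03 / 172.19 = 9.89%.
Labor force participation rate = 172.19 / 301.67 = 57.08%.

Unemployment rate ≈ 9.89%; labor force participation rate ≈ 57.08%.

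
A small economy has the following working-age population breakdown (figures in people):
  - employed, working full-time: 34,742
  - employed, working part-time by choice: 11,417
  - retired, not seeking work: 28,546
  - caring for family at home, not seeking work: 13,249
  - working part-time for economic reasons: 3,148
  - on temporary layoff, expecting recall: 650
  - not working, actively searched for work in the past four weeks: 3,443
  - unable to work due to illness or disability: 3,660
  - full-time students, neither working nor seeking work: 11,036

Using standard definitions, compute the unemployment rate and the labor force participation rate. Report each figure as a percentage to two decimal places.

Unemployment rate ≈ 7.66%; labor force participation rate ≈ 48.59%.

Employed = 34,742 + 11,417 + 3,148 = 49,307 (anyone who worked, including part-time for economic reasons, counts as employed).
Unemployed = 650 + 3,443 = 4,093 (jobless and actively searching, or on temporary layoff).
Labor force = 49,307 + 4,093 = 53,400.
Not in labor force = 28,546 + 13,249 + 3,660 + 11,036 = 56,491 (those not working and not actively searching are outside the labor force).
Civilian working-age population = 53,400 + 56,491 = 109,891.
Unemployment rate = 4,093 / 53,400 = 7.66%.
Labor force participation rate = 53,400 / 109,891 = 48.59%.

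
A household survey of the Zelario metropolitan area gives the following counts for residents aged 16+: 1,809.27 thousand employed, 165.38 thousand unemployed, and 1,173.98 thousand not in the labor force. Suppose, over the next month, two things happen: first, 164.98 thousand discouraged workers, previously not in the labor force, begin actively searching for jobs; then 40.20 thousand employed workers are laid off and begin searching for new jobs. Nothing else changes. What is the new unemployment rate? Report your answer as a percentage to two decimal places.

New unemployment rate ≈ 17.32%.

Initially, labor force = 1,809.27 + 165.38 = 1,974.65 thousand, so u = 165.38/1,974.65 = 8.38%.
After the first change, unemployed and labor force both rise by 164.98 → E = 1,809.27, U = 330.36, labor force = 2,139.63 thousand.
After the second change, employed falls and unemployed rises by 40.20; labor force unchanged → E = 1,769.07, U = 370.56, labor force = 2,139.63 thousand.
New unemployment rate = 370.56 / 2,139.63 = 17.32%.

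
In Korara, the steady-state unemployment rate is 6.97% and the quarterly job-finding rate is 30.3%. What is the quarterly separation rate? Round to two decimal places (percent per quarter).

From u* = s/(s+f): s = u·f/(1−u).
s = 0.0697 × 30.3 / (1 − 0.0697) = 2.1119 / 0.9303 ≈ 2.27% per quarter.

Separation rate ≈ 2.27% per quarter.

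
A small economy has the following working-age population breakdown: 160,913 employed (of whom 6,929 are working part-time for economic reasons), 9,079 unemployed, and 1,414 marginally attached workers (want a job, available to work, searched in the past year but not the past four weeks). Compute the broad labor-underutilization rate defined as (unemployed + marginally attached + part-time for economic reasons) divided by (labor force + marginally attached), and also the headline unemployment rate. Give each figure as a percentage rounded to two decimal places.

Broad underutilization rate ≈ 10.16%; headline unemployment rate ≈ 5.34%.

Labor force = 160,913 + 9,079 = 169,992.
Numerator = 9,079 + 1,414 + 6,929 = 17,422.
Denominator = 169,992 + 1,414 = 171,406.
Broad rate = 17,422 / 171,406 = 10.16%.
Headline unemployment rate = 9,079 / 169,992 = 5.34%.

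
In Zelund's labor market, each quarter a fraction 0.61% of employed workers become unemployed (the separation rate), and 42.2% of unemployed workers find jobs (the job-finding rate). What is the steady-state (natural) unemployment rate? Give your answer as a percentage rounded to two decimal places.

At steady state the flows balance: s·E = f·U, so U/(E+U) = s/(s+f).
u* = 0.61 / (0.61 + 42.2) = 0.61 / 42.81 = 1.42%.

Steady-state unemployment rate ≈ 1.42%.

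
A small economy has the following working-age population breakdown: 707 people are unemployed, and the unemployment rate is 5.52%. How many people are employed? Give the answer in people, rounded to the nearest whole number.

About 12,101 are employed.

Labor force = U / u = 707 / 0.0552 ≈ 12,808.
Employed = labor force − unemployed = 12,808 − 707 = 12,101.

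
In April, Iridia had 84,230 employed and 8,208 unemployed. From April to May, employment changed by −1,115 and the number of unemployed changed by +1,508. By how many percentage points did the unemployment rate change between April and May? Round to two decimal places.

April: labor force = 84,230 + 8,208 = 92,438; u = 8,208/92,438 = 8.88%.
May: labor force = 83,115 + 9,716 = 92,831; u = 9,716/92,831 = 10.47%.
Change = 10.47% − 8.88% = +1.59 pp.

The unemployment rate changed by +1.59 percentage points.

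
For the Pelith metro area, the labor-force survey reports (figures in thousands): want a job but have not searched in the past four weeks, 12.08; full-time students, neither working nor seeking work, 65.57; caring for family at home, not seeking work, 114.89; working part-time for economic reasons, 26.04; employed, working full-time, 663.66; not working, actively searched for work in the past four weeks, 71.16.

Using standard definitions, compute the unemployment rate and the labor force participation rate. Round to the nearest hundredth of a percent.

Employed = 26.04 + 663.66 = 689.70 thousand (anyone who worked, including part-time for economic reasons, counts as employed).
Unemployed = 71.16 thousand.
Labor force = 689.70 + 71.16 = 760.86 thousand.
Not in labor force = 12.08 + 65.57 + 114.89 = 192.54 thousand (those not working and not actively searching are outside the labor force — including those who want a job but have given up searching).
Civilian working-age population = 760.86 + 192.54 = 953.40 thousand.
Unemployment rate = 71.16 / 760.86 = 9.35%.
Labor force participation rate = 760.86 / 953.40 = 79.80%.

Unemployment rate ≈ 9.35%; labor force participation rate ≈ 79.80%.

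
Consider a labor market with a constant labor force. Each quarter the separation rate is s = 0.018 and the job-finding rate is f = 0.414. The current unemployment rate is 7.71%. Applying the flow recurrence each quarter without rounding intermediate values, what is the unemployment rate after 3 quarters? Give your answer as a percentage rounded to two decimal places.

Unemployment rate after three quarters ≈ 4.82%.

With a fixed labor force, u_{t+1} = u_t + s·(1−u_t) − f·u_t = u_t·(1−s−f) + s.
Here 1−s−f = 0.568 and s = 0.018.
u_1 = 0.077100 × 0.568 + 0.018 = 0.061793.
u_2 = 0.061793 × 0.568 + 0.018 = 0.053098.
u_3 = 0.053098 × 0.568 + 0.018 = 0.048160.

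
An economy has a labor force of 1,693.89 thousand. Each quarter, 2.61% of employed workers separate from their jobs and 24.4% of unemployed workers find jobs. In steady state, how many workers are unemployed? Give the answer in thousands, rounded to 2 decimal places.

About 163.68 thousand are unemployed in steady state.

Steady-state unemployment rate u* = s/(s+f) = 2.61/(2.61+24.4) = 0.096631.
Unemployed = u* × labor force = 0.096631 × 1,693.89 ≈ 163.68 thousand.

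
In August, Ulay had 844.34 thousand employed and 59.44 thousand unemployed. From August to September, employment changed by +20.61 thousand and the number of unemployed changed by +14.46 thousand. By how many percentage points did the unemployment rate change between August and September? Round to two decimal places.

August: labor force = 844.34 + 59.44 = 903.78; u = 59.44/903.78 = 6.58%.
September: labor force = 864.95 + 73.90 = 938.85; u = 73.90/938.85 = 7.87%.
Change = 7.87% − 6.58% = +1.29 pp.

The unemployment rate changed by +1.29 percentage points.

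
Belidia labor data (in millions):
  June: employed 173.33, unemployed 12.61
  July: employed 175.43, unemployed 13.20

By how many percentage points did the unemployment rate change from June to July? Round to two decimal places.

June: labor force = 173.33 + 12.61 = 185.94; u = 12.61/185.94 = 6.78%.
July: labor force = 175.43 + 13.20 = 188.63; u = 13.20/188.63 = 7.00%.
Change = 7.00% − 6.78% = +0.22 pp.

The unemployment rate changed by +0.22 percentage points.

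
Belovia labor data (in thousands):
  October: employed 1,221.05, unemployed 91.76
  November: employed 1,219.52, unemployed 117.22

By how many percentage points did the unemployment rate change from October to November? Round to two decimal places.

October: labor force = 1,221.05 + 91.76 = 1,312.81; u = 91.76/1,312.81 = 6.99%.
November: labor force = 1,219.52 + 117.22 = 1,336.74; u = 117.22/1,336.74 = 8.77%.
Change = 8.77% − 6.99% = +1.78 pp.

The unemployment rate changed by +1.78 percentage points.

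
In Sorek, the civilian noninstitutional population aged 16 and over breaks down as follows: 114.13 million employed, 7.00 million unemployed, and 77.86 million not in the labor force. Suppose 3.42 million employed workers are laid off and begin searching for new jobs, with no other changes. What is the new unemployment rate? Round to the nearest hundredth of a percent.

Initially, labor force = 114.13 + 7.00 = 121.13 million, so u = 7.00/121.13 = 5.78%.
After the change, employed falls and unemployed rises by 3.42; labor force unchanged → E = 110.71, U = 10.42, labor force = 121.13 million.
New unemployment rate = 10.42 / 121.13 = 8.60%.

New unemployment rate ≈ 8.60%.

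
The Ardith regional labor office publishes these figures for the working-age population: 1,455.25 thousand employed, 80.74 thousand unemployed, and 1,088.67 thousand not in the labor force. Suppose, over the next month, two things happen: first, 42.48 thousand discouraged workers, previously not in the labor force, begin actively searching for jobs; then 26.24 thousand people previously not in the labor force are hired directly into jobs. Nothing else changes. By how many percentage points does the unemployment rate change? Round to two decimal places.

Initially, labor force = 1,455.25 + 80.74 = 1,535.99 thousand, so u = 80.74/1,535.99 = 5.26%.
After the first change, unemployed and labor force both rise by 42.48 → E = 1,455.25, U = 123.22, labor force = 1,578.47 thousand.
After the second change, employed and labor force both rise by 26.24; unemployed unchanged → E = 1,481.49, U = 123.22, labor force = 1,604.71 thousand.
New unemployment rate = 123.22 / 1,604.71 = 7.68%.
Change = 7.68% − 5.26% = +2.42 percentage points.

The unemployment rate changes by +2.42 percentage points.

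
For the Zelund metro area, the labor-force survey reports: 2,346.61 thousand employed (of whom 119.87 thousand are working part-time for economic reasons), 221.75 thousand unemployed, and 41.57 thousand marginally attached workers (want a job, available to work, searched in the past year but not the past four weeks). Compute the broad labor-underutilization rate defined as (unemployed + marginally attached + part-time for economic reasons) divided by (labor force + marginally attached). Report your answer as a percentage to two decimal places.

Broad underutilization rate ≈ 14.68%.

Labor force = 2,346.61 + 221.75 = 2,568.36 thousand.
Numerator = 221.75 + 41.57 + 119.87 = 383.19 thousand.
Denominator = 2,568.36 + 41.57 = 2,609.93 thousand.
Broad rate = 383.19 / 2,609.93 = 14.68%.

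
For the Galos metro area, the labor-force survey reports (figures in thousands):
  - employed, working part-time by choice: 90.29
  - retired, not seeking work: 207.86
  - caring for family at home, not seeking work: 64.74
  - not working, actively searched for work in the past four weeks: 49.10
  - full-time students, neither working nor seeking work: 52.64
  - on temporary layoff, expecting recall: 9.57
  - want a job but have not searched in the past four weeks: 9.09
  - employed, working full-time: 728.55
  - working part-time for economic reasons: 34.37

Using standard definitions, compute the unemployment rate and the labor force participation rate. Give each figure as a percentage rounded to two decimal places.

Employed = 90.29 + 728.55 + 34.37 = 853.21 thousand (anyone who worked, including part-time for economic reasons, counts as employed).
Unemployed = 49.10 + 9.57 = 58.67 thousand (jobless and actively searching, or on temporary layoff).
Labor force = 853.21 + 58.67 = 911.88 thousand.
Not in labor force = 207.86 + 64.74 + 52.64 + 9.09 = 334.33 thousand (those not working and not actively searching are outside the labor force — including those who want a job but have given up searching).
Civilian working-age population = 911.88 + 334.33 = 1,246.21 thousand.
Unemployment rate = 58.67 / 911.88 = 6.43%.
Labor force participation rate = 911.88 / 1,246.21 = 73.17%.

Unemployment rate ≈ 6.43%; labor force participation rate ≈ 73.17%.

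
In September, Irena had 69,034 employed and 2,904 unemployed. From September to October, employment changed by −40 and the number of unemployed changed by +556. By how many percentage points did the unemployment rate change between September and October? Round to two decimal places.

September: labor force = 69,034 + 2,904 = 71,938; u = 2,904/71,938 = 4.04%.
October: labor force = 68,994 + 3,460 = 72,454; u = 3,460/72,454 = 4.78%.
Change = 4.78% − 4.04% = +0.74 pp.

The unemployment rate changed by +0.74 percentage points.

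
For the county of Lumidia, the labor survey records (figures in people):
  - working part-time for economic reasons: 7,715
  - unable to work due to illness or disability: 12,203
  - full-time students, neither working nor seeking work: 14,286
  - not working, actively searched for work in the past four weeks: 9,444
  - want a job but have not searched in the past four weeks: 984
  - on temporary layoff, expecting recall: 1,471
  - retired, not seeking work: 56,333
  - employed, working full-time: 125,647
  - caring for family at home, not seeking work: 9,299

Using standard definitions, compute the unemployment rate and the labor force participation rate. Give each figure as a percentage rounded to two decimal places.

Unemployment rate ≈ 7.57%; labor force participation rate ≈ 60.78%.

Employed = 7,715 + 125,647 = 133,362 (anyone who worked, including part-time for economic reasons, counts as employed).
Unemployed = 9,444 + 1,471 = 10,915 (jobless and actively searching, or on temporary layoff).
Labor force = 133,362 + 10,915 = 144,277.
Not in labor force = 12,203 + 14,286 + 984 + 56,333 + 9,299 = 93,105 (those not working and not actively searching are outside the labor force — including those who want a job but have given up searching).
Civilian working-age population = 144,277 + 93,105 = 237,382.
Unemployment rate = 10,915 / 144,277 = 7.57%.
Labor force participation rate = 144,277 / 237,382 = 60.78%.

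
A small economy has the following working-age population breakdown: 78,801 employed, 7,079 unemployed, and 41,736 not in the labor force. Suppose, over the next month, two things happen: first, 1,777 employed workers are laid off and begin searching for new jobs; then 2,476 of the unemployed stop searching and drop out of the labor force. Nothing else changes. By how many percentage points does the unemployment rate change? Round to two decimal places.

Initially, labor force = 78,801 + 7,079 = 85,880, so u = 7,079/85,880 = 8.24%.
After the first change, employed falls and unemployed rises by 1,777; labor force unchanged → E = 77,024, U = 8,856, labor force = 85,880.
After the second change, unemployed and labor force both fall by 2,476 → E = 77,024, U = 6,380, labor force = 83,404.
New unemployment rate = 6,380 / 83,404 = 7.65%.
Change = 7.65% − 8.24% = −0.59 percentage points.

The unemployment rate changes by −0.59 percentage points.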